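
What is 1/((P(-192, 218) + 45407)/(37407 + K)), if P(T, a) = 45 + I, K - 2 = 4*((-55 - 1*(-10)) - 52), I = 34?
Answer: 37021/45486 ≈ 0.81390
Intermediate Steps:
K = -386 (K = 2 + 4*((-55 - 1*(-10)) - 52) = 2 + 4*((-55 + 10) - 52) = 2 + 4*(-45 - 52) = 2 + 4*(-97) = 2 - 388 = -386)
P(T, a) = 79 (P(T, a) = 45 + 34 = 79)
1/((P(-192, 218) + 45407)/(37407 + K)) = 1/((79 + 45407)/(37407 - 386)) = 1/(45486/37021) = 37021/45486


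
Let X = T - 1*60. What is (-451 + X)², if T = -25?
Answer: 287296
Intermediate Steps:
X = -85 (X = -25 - 1*60 = -25 - 60 = -85)
(-451 + X)² = (-451 - 85)² = (-536)² = 287296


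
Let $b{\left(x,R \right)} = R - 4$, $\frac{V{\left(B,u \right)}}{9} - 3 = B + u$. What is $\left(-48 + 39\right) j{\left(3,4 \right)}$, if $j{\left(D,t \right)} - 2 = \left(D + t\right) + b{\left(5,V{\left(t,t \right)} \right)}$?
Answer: $-936$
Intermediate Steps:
$V{\left(B,u \right)} = 27 + 9 B + 9 u$ ($V{\left(B,u \right)} = 27 + 9 \left(B + u\right) = 27 + \left(9 B + 9 u\right) = 27 + 9 B + 9 u$)
$b{\left(x,R \right)} = -4 + R$
$j{\left(D,t \right)} = 25 + D + 19 t$ ($j{\left(D,t \right)} = 2 + \left(\left(D + t\right) + \left(-4 + \left(27 + 9 t + 9 t\right)\right)\right) = 2 + \left(\left(D + t\right) + \left(-4 + \left(27 + 18 t\right)\right)\right) = 2 + \left(\left(D + t\right) + \left(23 + 18 t\right)\right) = 2 + \left(23 + D + 19 t\right) = 25 + D + 19 t$)
$\left(-48 + 39\right) j{\left(3,4 \right)} = \left(-48 + 39\right) \left(25 + 3 + 19 \cdot 4\right) = - 9 \left(25 + 3 + 76\right) = \left(-9\right) 104 = -936$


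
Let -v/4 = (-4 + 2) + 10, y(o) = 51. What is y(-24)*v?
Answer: -1632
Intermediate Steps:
v = -32 (v = -4*((-4 + 2) + 10) = -4*(-2 + 10) = -4*8 = -32)
y(-24)*v = 51*(-32) = -1632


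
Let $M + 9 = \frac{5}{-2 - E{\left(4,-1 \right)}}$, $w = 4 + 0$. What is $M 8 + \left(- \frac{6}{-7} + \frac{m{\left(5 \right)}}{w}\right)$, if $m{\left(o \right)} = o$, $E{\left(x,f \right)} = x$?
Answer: $- \frac{6431}{84} \approx -76.56$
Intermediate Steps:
$w = 4$
$M = - \frac{59}{6}$ ($M = -9 + \frac{5}{-2 - 4} = -9 + \frac{5}{-6} = -9 + 5 \left(- \frac{1}{6}\right) = -9 - \frac{5}{6} = - \frac{59}{6} \approx -9.8333$)
$M 8 + \left(- \frac{6}{-7} + \frac{m{\left(5 \right)}}{w}\right) = \left(- \frac{59}{6}\right) 8 + \left(- \frac{6}{-7} + \frac{5}{4}\right) = - \frac{236}{3} + \left(\left(-6\right) \left(- \frac{1}{7}\right) + 5 \cdot \frac{1}{4}\right) = - \frac{236}{3} + \left(\frac{6}{7} + \frac{5}{4}\right) = - \frac{236}{3} + \frac{59}{28} = - \frac{6431}{84}$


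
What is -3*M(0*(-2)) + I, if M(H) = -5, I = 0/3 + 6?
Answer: 21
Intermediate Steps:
I = 6 (I = 0*(⅓) + 6 = 0 + 6 = 6)
-3*M(0*(-2)) + I = -3*(-5) + 6 = 15 + 6 = 21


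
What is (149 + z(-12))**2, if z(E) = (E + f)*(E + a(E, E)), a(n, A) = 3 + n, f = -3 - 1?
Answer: 235225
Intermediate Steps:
f = -4
z(E) = (-4 + E)*(3 + 2*E) (z(E) = (E - 4)*(E + (3 + E)) = (-4 + E)*(3 + 2*E))
(149 + z(-12))**2 = (149 + (-12 - 5*(-12) + 2*(-12)**2))**2 = (149 + (-12 + 60 + 2*144))**2 = (149 + (-12 + 60 + 288))**2 = (149 + 336)**2 = 485**2 = 235225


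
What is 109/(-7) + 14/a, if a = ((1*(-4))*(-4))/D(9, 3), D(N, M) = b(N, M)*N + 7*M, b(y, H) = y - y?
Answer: 157/56 ≈ 2.8036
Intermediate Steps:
b(y, H) = 0
D(N, M) = 7*M (D(N, M) = 0*N + 7*M = 0 + 7*M = 7*M)
a = 16/21 (a = ((1*(-4))*(-4))/((7*3)) = -4*(-4)/21 = 16*(1/21) = 16/21 ≈ 0.76190)
109/(-7) + 14/a = 109/(-7) + 14/(16/21) = 109*(-⅐) + 14*(21/16) = -109/7 + 147/8 = 157/56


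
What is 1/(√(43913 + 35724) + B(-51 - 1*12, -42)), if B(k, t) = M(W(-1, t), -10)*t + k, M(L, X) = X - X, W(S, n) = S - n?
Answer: 63/75668 + √79637/75668 ≈ 0.0045620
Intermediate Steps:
M(L, X) = 0
B(k, t) = k (B(k, t) = 0*t + k = 0 + k = k)
1/(√(43913 + 35724) + B(-51 - 1*12, -42)) = 1/(√(43913 + 35724) + (-51 - 1*12)) = 1/(√79637 + (-51 - 12)) = 1/(√79637 - 63) = 1/(-63 + √79637)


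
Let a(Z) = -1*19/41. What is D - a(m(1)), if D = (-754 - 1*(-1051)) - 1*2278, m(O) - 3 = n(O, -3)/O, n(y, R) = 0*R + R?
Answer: -81202/41 ≈ -1980.5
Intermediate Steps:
n(y, R) = R (n(y, R) = 0 + R = R)
m(O) = 3 - 3/O
a(Z) = -19/41 (a(Z) = -19*1/41 = -19/41)
D = -1981 (D = (-754 + 1051) - 2278 = 297 - 2278 = -1981)
D - a(m(1)) = -1981 - 1*(-19/41) = -1981 + 19/41 = -81202/41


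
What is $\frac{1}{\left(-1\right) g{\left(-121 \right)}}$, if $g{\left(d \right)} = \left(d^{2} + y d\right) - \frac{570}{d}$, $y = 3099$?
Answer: $\frac{121}{43600328} \approx 2.7752 \cdot 10^{-6}$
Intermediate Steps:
$g{\left(d \right)} = d^{2} - \frac{570}{d} + 3099 d$ ($g{\left(d \right)} = \left(d^{2} + 3099 d\right) - \frac{570}{d} = d^{2} - \frac{570}{d} + 3099 d$)
$\frac{1}{\left(-1\right) g{\left(-121 \right)}} = \frac{1}{\left(-1\right) \frac{-570 + \left(-121\right)^{2} \left(3099 - 121\right)}{-121}} = \frac{1}{\left(-1\right) \left(- \frac{-570 + 14641 \cdot 2978}{121}\right)} = \frac{1}{\left(-1\right) \left(- \frac{-570 + 43600898}{121}\right)} = \frac{1}{\left(-1\right) \left(\left(- \frac{1}{121}\right) 43600328\right)} = \frac{1}{\left(-1\right) \left(- \frac{43600328}{121}\right)} = \frac{1}{\frac{43600328}{121}} = \frac{121}{43600328}$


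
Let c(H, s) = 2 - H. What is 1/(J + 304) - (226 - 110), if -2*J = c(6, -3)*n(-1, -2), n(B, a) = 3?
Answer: -35959/310 ≈ -116.00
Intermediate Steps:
J = 6 (J = -(2 - 1*6)*3/2 = -(2 - 6)*3/2 = -(-2)*3 = -½*(-12) = 6)
1/(J + 304) - (226 - 110) = 1/(6 + 304) - (226 - 110) = 1/310 - 1*116 = 1/310 - 116 = -35959/310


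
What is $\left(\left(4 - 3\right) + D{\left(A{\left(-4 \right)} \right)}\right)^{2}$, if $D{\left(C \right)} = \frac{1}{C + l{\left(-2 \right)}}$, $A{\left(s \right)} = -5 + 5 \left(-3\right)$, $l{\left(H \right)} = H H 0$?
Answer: $\frac{361}{400} \approx 0.9025$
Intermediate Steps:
$l{\left(H \right)} = 0$ ($l{\left(H \right)} = H^{2} \cdot 0 = 0$)
$A{\left(s \right)} = -20$ ($A{\left(s \right)} = -5 - 15 = -20$)
$D{\left(C \right)} = \frac{1}{C}$ ($D{\left(C \right)} = \frac{1}{C + 0} = \frac{1}{C}$)
$\left(\left(4 - 3\right) + D{\left(A{\left(-4 \right)} \right)}\right)^{2} = \left(\left(4 - 3\right) + \frac{1}{-20}\right)^{2} = \left(\left(4 - 3\right) - \frac{1}{20}\right)^{2} = \left(1 - \frac{1}{20}\right)^{2} = \left(\frac{19}{20}\right)^{2} = \frac{361}{400}$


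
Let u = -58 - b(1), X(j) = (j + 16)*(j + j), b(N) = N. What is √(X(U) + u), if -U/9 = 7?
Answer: √5863 ≈ 76.570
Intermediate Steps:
U = -63 (U = -9*7 = -63)
X(j) = 2*j*(16 + j) (X(j) = (16 + j)*(2*j) = 2*j*(16 + j))
u = -59 (u = -58 - 1*1 = -58 - 1 = -59)
√(X(U) + u) = √(2*(-63)*(16 - 63) - 59) = √(2*(-63)*(-47) - 59) = √(5922 - 59) = √5863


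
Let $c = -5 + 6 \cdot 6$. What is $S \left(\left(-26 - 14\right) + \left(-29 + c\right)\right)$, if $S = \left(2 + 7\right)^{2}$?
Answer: $-3078$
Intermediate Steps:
$c = 31$ ($c = -5 + 36 = 31$)
$S = 81$ ($S = 9^{2} = 81$)
$S \left(\left(-26 - 14\right) + \left(-29 + c\right)\right) = 81 \left(\left(-26 - 14\right) + \left(-29 + 31\right)\right) = 81 \left(-40 + 2\right) = 81 \left(-38\right) = -3078$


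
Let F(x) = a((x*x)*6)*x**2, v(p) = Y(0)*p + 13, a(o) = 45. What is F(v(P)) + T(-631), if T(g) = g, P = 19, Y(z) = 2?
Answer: 116414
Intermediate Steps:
v(p) = 13 + 2*p (v(p) = 2*p + 13 = 13 + 2*p)
F(x) = 45*x**2
F(v(P)) + T(-631) = 45*(13 + 2*19)**2 - 631 = 45*(13 + 38)**2 - 631 = 45*51**2 - 631 = 45*2601 - 631 = 117045 - 631 = 116414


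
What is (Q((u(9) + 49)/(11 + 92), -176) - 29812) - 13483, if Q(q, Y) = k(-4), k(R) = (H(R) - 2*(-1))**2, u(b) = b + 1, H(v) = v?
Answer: -43291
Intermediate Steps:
u(b) = 1 + b
k(R) = (2 + R)**2 (k(R) = (R - 2*(-1))**2 = (R + 2)**2 = (2 + R)**2)
Q(q, Y) = 4 (Q(q, Y) = (2 - 4)**2 = (-2)**2 = 4)
(Q((u(9) + 49)/(11 + 92), -176) - 29812) - 13483 = (4 - 29812) - 13483 = -29808 - 13483 = -43291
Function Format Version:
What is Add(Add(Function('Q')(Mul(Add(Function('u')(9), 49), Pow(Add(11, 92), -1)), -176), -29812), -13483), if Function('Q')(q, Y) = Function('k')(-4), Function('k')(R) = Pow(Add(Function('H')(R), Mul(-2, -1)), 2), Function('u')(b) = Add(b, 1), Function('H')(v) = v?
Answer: -43291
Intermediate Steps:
Function('u')(b) = Add(1, b)
Function('k')(R) = Pow(Add(2, R), 2) (Function('k')(R) = Pow(Add(R, Mul(-2, -1)), 2) = Pow(Add(R, 2), 2) = Pow(Add(2, R), 2))
Function('Q')(q, Y) = 4 (Function('Q')(q, Y) = Pow(Add(2, -4), 2) = Pow(-2, 2) = 4)
Add(Add(Function('Q')(Mul(Add(Function('u')(9), 49), Pow(Add(11, 92), -1)), -176), -29812), -13483) = Add(Add(4, -29812), -13483) = Add(-29808, -13483) = -43291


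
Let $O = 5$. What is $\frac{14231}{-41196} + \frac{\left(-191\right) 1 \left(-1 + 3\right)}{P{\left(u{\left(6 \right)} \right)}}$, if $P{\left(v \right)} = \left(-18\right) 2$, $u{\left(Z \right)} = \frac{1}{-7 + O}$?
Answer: $\frac{1268713}{123588} \approx 10.266$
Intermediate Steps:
$u{\left(Z \right)} = - \frac{1}{2}$ ($u{\left(Z \right)} = \frac{1}{-7 + 5} = \frac{1}{-2} = - \frac{1}{2}$)
$P{\left(v \right)} = -36$
$\frac{14231}{-41196} + \frac{\left(-191\right) 1 \left(-1 + 3\right)}{P{\left(u{\left(6 \right)} \right)}} = \frac{14231}{-41196} + \frac{\left(-191\right) 1 \left(-1 + 3\right)}{-36} = 14231 \left(- \frac{1}{41196}\right) + - 191 \cdot 1 \cdot 2 \left(- \frac{1}{36}\right) = - \frac{14231}{41196} + \left(-191\right) 2 \left(- \frac{1}{36}\right) = - \frac{14231}{41196} - - \frac{191}{18} = - \frac{14231}{41196} + \frac{191}{18} = \frac{1268713}{123588}$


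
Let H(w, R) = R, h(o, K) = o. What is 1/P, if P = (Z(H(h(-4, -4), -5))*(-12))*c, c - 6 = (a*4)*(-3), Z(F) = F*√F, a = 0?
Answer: -I*√5/1800 ≈ -0.0012423*I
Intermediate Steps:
Z(F) = F^(3/2)
c = 6 (c = 6 + (0*4)*(-3) = 6 + 0*(-3) = 6 + 0 = 6)
P = 360*I*√5 (P = ((-5)^(3/2)*(-12))*6 = (-5*I*√5*(-12))*6 = (60*I*√5)*6 = 360*I*√5 ≈ 804.98*I)
1/P = 1/(360*I*√5) = -I*√5/1800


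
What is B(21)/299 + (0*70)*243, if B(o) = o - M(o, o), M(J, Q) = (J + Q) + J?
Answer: -42/299 ≈ -0.14047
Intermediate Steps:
M(J, Q) = Q + 2*J
B(o) = -2*o (B(o) = o - (o + 2*o) = o - 3*o = -2*o)
B(21)/299 + (0*70)*243 = -2*21/299 + (0*70)*243 = -42*1/299 + 0*243 = -42/299 + 0 = -42/299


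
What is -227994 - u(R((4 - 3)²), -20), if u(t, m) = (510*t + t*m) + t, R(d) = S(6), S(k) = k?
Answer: -230940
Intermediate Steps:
R(d) = 6
u(t, m) = 511*t + m*t (u(t, m) = (510*t + m*t) + t = 511*t + m*t)
-227994 - u(R((4 - 3)²), -20) = -227994 - 6*(511 - 20) = -227994 - 6*491 = -227994 - 1*2946 = -227994 - 2946 = -230940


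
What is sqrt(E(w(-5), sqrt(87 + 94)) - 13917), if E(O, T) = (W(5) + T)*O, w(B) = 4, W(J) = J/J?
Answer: sqrt(-13913 + 4*sqrt(181)) ≈ 117.73*I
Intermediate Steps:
W(J) = 1
E(O, T) = O*(1 + T) (E(O, T) = (1 + T)*O = O*(1 + T))
sqrt(E(w(-5), sqrt(87 + 94)) - 13917) = sqrt(4*(1 + sqrt(87 + 94)) - 13917) = sqrt(4*(1 + sqrt(181)) - 13917) = sqrt((4 + 4*sqrt(181)) - 13917) = sqrt(-13913 + 4*sqrt(181))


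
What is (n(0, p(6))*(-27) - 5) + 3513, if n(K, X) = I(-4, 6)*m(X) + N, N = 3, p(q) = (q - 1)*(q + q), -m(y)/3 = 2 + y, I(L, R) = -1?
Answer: -1595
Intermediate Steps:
m(y) = -6 - 3*y (m(y) = -3*(2 + y) = -6 - 3*y)
p(q) = 2*q*(-1 + q) (p(q) = (-1 + q)*(2*q) = 2*q*(-1 + q))
n(K, X) = 9 + 3*X (n(K, X) = -(-6 - 3*X) + 3 = (6 + 3*X) + 3 = 9 + 3*X)
(n(0, p(6))*(-27) - 5) + 3513 = ((9 + 3*(2*6*(-1 + 6)))*(-27) - 5) + 3513 = ((9 + 3*(2*6*5))*(-27) - 5) + 3513 = ((9 + 3*60)*(-27) - 5) + 3513 = ((9 + 180)*(-27) - 5) + 3513 = (189*(-27) - 5) + 3513 = (-5103 - 5) + 3513 = -5108 + 3513 = -1595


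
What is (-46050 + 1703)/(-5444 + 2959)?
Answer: 44347/2485 ≈ 17.846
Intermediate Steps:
(-46050 + 1703)/(-5444 + 2959) = -44347/(-2485) = -44347*(-1/2485) = 44347/2485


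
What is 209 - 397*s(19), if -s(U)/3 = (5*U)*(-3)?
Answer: -339226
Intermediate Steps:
s(U) = 45*U (s(U) = -3*5*U*(-3) = -(-45)*U = 45*U)
209 - 397*s(19) = 209 - 17865*19 = 209 - 397*855 = 209 - 339435 = -339226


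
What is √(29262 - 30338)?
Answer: 2*I*√269 ≈ 32.802*I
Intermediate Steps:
√(29262 - 30338) = √(-1076) = 2*I*√269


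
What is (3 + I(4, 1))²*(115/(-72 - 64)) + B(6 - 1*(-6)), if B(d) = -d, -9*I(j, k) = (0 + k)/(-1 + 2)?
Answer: -52483/2754 ≈ -19.057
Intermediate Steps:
I(j, k) = -k/9 (I(j, k) = -(0 + k)/(9*(-1 + 2)) = -k/(9*1) = -k/9)
(3 + I(4, 1))²*(115/(-72 - 64)) + B(6 - 1*(-6)) = (3 - ⅑*1)²*(115/(-72 - 64)) - (6 - 1*(-6)) = (3 - ⅑)²*(115/(-136)) - (6 + 6) = (26/9)²*(115*(-1/136)) - 1*12 = (676/81)*(-115/136) - 12 = -19435/2754 - 12 = -52483/2754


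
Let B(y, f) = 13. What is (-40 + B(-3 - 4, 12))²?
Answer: 729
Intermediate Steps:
(-40 + B(-3 - 4, 12))² = (-40 + 13)² = (-27)² = 729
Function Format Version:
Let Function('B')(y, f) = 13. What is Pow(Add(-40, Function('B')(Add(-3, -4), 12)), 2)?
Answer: 729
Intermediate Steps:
Pow(Add(-40, Function('B')(Add(-3, -4), 12)), 2) = Pow(Add(-40, 13), 2) = Pow(-27, 2) = 729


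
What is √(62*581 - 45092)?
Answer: I*√9070 ≈ 95.237*I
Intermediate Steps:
√(62*581 - 45092) = √(36022 - 45092) = √(-9070) = I*√9070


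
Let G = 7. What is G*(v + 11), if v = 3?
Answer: 98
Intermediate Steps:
G*(v + 11) = 7*(3 + 11) = 7*14 = 98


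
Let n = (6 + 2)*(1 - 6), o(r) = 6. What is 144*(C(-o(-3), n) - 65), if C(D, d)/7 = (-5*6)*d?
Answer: 1200240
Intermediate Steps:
n = -40 (n = 8*(-5) = -40)
C(D, d) = -210*d (C(D, d) = 7*((-5*6)*d) = 7*(-30*d) = -210*d)
144*(C(-o(-3), n) - 65) = 144*(-210*(-40) - 65) = 144*(8400 - 65) = 144*8335 = 1200240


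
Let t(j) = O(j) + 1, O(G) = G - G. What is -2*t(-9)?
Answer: -2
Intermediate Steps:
O(G) = 0
t(j) = 1 (t(j) = 0 + 1 = 1)
-2*t(-9) = -2*1 = -2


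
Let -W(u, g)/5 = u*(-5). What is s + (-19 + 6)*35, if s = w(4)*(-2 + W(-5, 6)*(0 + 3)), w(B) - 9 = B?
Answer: -5356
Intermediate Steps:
W(u, g) = 25*u (W(u, g) = -5*u*(-5) = -(-25)*u = 25*u)
w(B) = 9 + B
s = -4901 (s = (9 + 4)*(-2 + (25*(-5))*(0 + 3)) = 13*(-2 - 125*3) = 13*(-2 - 375) = 13*(-377) = -4901)
s + (-19 + 6)*35 = -4901 + (-19 + 6)*35 = -4901 - 13*35 = -4901 - 455 = -5356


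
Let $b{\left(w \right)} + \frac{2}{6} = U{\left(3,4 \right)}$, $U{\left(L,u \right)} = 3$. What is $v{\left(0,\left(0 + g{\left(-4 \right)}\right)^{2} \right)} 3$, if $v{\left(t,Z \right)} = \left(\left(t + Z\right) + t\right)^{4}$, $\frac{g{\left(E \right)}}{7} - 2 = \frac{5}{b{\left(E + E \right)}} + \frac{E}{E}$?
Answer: $\frac{92559805010490387843}{16777216} \approx 5.517 \cdot 10^{12}$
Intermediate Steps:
$b{\left(w \right)} = \frac{8}{3}$ ($b{\left(w \right)} = - \frac{1}{3} + 3 = \frac{8}{3}$)
$g{\left(E \right)} = \frac{273}{8}$ ($g{\left(E \right)} = 14 + 7 \left(\frac{5}{\frac{8}{3}} + \frac{E}{E}\right) = 14 + 7 \left(5 \cdot \frac{3}{8} + 1\right) = 14 + 7 \left(\frac{15}{8} + 1\right) = 14 + 7 \cdot \frac{23}{8} = 14 + \frac{161}{8} = \frac{273}{8}$)
$v{\left(t,Z \right)} = \left(Z + 2 t\right)^{4}$ ($v{\left(t,Z \right)} = \left(\left(Z + t\right) + t\right)^{4} = \left(Z + 2 t\right)^{4}$)
$v{\left(0,\left(0 + g{\left(-4 \right)}\right)^{2} \right)} 3 = \left(\left(0 + \frac{273}{8}\right)^{2} + 2 \cdot 0\right)^{4} \cdot 3 = \left(\left(\frac{273}{8}\right)^{2} + 0\right)^{4} \cdot 3 = \left(\frac{74529}{64} + 0\right)^{4} \cdot 3 = \left(\frac{74529}{64}\right)^{4} \cdot 3 = \frac{30853268336830129281}{16777216} \cdot 3 = \frac{92559805010490387843}{16777216}$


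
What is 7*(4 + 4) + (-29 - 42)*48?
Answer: -3352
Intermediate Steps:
7*(4 + 4) + (-29 - 42)*48 = 7*8 - 71*48 = 56 - 3408 = -3352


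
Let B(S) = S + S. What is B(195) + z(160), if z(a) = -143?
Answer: 247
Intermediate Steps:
B(S) = 2*S
B(195) + z(160) = 2*195 - 143 = 390 - 143 = 247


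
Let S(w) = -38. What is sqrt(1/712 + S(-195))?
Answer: I*sqrt(4815790)/356 ≈ 6.1643*I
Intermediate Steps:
sqrt(1/712 + S(-195)) = sqrt(1/712 - 38) = sqrt(-27055/712) = I*sqrt(4815790)/356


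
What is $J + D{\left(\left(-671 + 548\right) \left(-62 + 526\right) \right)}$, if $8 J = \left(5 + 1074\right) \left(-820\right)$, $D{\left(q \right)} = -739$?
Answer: $- \frac{222673}{2} \approx -1.1134 \cdot 10^{5}$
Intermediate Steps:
$J = - \frac{221195}{2}$ ($J = \frac{\left(5 + 1074\right) \left(-820\right)}{8} = \frac{1079 \left(-820\right)}{8} = \frac{1}{8} \left(-884780\right) = - \frac{221195}{2} \approx -1.106 \cdot 10^{5}$)
$J + D{\left(\left(-671 + 548\right) \left(-62 + 526\right) \right)} = - \frac{221195}{2} - 739 = - \frac{222673}{2}$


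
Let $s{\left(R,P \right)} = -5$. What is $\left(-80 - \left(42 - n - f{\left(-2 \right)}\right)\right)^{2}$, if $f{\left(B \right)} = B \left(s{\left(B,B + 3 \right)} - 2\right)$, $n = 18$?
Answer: $8100$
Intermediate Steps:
$f{\left(B \right)} = - 7 B$ ($f{\left(B \right)} = B \left(-5 - 2\right) = B \left(-7\right) = - 7 B$)
$\left(-80 - \left(42 - n - f{\left(-2 \right)}\right)\right)^{2} = \left(-80 + \left(\left(\left(-7\right) \left(-2\right) + \left(-15 + 18\right)\right) - 27\right)\right)^{2} = \left(-80 + \left(\left(14 + 3\right) - 27\right)\right)^{2} = \left(-80 + \left(17 - 27\right)\right)^{2} = \left(-80 - 10\right)^{2} = \left(-90\right)^{2} = 8100$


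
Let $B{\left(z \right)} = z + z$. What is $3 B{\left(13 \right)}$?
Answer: $78$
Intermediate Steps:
$B{\left(z \right)} = 2 z$
$3 B{\left(13 \right)} = 3 \cdot 2 \cdot 13 = 3 \cdot 26 = 78$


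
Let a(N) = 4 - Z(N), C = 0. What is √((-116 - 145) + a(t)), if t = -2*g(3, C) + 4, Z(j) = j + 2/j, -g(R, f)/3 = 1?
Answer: 2*I*√1670/5 ≈ 16.346*I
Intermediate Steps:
g(R, f) = -3 (g(R, f) = -3*1 = -3)
t = 10 (t = -2*(-3) + 4 = 6 + 4 = 10)
a(N) = 4 - N - 2/N (a(N) = 4 - (N + 2/N) = 4 + (-N - 2/N) = 4 - N - 2/N)
√((-116 - 145) + a(t)) = √((-116 - 145) + (4 - 1*10 - 2/10)) = √(-261 + (4 - 10 - 2*⅒)) = √(-261 + (4 - 10 - ⅕)) = √(-261 - 31/5) = √(-1336/5) = 2*I*√1670/5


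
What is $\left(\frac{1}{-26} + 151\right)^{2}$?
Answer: $\frac{15405625}{676} \approx 22789.0$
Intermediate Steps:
$\left(\frac{1}{-26} + 151\right)^{2} = \left(- \frac{1}{26} + 151\right)^{2} = \left(\frac{3925}{26}\right)^{2} = \frac{15405625}{676}$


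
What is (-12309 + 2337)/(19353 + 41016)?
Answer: -3324/20123 ≈ -0.16518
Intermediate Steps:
(-12309 + 2337)/(19353 + 41016) = -9972/60369 = -9972*1/60369 = -3324/20123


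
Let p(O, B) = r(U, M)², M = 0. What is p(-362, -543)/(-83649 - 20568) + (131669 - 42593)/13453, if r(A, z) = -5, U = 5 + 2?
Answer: 9282897167/1402031301 ≈ 6.6210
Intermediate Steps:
U = 7
p(O, B) = 25 (p(O, B) = (-5)² = 25)
p(-362, -543)/(-83649 - 20568) + (131669 - 42593)/13453 = 25/(-83649 - 20568) + (131669 - 42593)/13453 = 25/(-104217) + 89076*(1/13453) = 25*(-1/104217) + 89076/13453 = -25/104217 + 89076/13453 = 9282897167/1402031301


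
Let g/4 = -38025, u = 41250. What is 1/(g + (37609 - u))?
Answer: -1/155741 ≈ -6.4209e-6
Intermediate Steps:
g = -152100 (g = 4*(-38025) = -152100)
1/(g + (37609 - u)) = 1/(-152100 + (37609 - 1*41250)) = 1/(-152100 + (37609 - 41250)) = 1/(-152100 - 3641) = 1/(-155741) = -1/155741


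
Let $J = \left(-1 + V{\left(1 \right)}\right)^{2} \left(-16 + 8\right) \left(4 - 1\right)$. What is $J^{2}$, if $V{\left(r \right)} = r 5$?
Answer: $147456$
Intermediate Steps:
$V{\left(r \right)} = 5 r$
$J = -384$ ($J = \left(-1 + 5 \cdot 1\right)^{2} \left(-16 + 8\right) \left(4 - 1\right) = \left(-1 + 5\right)^{2} \left(\left(-8\right) 3\right) = 4^{2} \left(-24\right) = 16 \left(-24\right) = -384$)
$J^{2} = \left(-384\right)^{2} = 147456$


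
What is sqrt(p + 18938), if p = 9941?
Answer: sqrt(28879) ≈ 169.94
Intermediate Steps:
sqrt(p + 18938) = sqrt(9941 + 18938) = sqrt(28879)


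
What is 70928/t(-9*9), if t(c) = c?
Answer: -70928/81 ≈ -875.65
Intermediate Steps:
70928/t(-9*9) = 70928/((-9*9)) = 70928/(-81) = 70928*(-1/81) = -70928/81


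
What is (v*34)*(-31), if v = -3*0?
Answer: 0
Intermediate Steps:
v = 0
(v*34)*(-31) = (0*34)*(-31) = 0*(-31) = 0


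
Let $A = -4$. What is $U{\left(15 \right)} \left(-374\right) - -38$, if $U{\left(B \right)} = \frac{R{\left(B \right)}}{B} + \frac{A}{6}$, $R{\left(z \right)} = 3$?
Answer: $\frac{3188}{15} \approx 212.53$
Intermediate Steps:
$U{\left(B \right)} = - \frac{2}{3} + \frac{3}{B}$ ($U{\left(B \right)} = \frac{3}{B} - \frac{4}{6} = \frac{3}{B} - \frac{2}{3} = - \frac{2}{3} + \frac{3}{B}$)
$U{\left(15 \right)} \left(-374\right) - -38 = \left(- \frac{2}{3} + \frac{3}{15}\right) \left(-374\right) - -38 = \left(- \frac{2}{3} + 3 \cdot \frac{1}{15}\right) \left(-374\right) + \left(-2 + 40\right) = \left(- \frac{2}{3} + \frac{1}{5}\right) \left(-374\right) + 38 = \left(- \frac{7}{15}\right) \left(-374\right) + 38 = \frac{2618}{15} + 38 = \frac{3188}{15}$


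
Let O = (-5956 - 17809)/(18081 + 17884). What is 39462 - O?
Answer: 283854919/7193 ≈ 39463.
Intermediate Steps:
O = -4753/7193 (O = -23765/35965 = -23765*1/35965 = -4753/7193 ≈ -0.66078)
39462 - O = 39462 - 1*(-4753/7193) = 39462 + 4753/7193 = 283854919/7193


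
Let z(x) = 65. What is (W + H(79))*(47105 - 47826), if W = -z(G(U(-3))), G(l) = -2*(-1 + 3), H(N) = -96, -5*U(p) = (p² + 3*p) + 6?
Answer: 116081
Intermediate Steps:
U(p) = -6/5 - 3*p/5 - p²/5 (U(p) = -((p² + 3*p) + 6)/5 = -(6 + p² + 3*p)/5 = -6/5 - 3*p/5 - p²/5)
G(l) = -4 (G(l) = -2*2 = -4)
W = -65 (W = -1*65 = -65)
(W + H(79))*(47105 - 47826) = (-65 - 96)*(47105 - 47826) = -161*(-721) = 116081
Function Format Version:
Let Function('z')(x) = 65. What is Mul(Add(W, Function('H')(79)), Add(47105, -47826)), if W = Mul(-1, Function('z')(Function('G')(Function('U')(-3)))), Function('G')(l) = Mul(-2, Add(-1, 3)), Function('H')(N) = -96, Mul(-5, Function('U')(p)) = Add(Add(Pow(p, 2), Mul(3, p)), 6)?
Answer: 116081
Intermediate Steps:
Function('U')(p) = Add(Rational(-6, 5), Mul(Rational(-3, 5), p), Mul(Rational(-1, 5), Pow(p, 2))) (Function('U')(p) = Mul(Rational(-1, 5), Add(Add(Pow(p, 2), Mul(3, p)), 6)) = Mul(Rational(-1, 5), Add(6, Pow(p, 2), Mul(3, p))) = Add(Rational(-6, 5), Mul(Rational(-3, 5), p), Mul(Rational(-1, 5), Pow(p, 2))))
Function('G')(l) = -4 (Function('G')(l) = Mul(-2, 2) = -4)
W = -65 (W = Mul(-1, 65) = -65)
Mul(Add(W, Function('H')(79)), Add(47105, -47826)) = Mul(Add(-65, -96), Add(47105, -47826)) = Mul(-161, -721) = 116081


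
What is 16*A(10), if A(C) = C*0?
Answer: 0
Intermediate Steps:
A(C) = 0
16*A(10) = 16*0 = 0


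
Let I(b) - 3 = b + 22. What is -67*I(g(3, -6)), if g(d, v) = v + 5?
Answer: -1608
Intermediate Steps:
g(d, v) = 5 + v
I(b) = 25 + b (I(b) = 3 + (b + 22) = 3 + (22 + b) = 25 + b)
-67*I(g(3, -6)) = -67*(25 + (5 - 6)) = -67*(25 - 1) = -67*24 = -1608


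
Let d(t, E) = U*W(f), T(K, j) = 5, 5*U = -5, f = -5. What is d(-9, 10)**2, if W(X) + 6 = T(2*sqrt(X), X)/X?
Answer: 49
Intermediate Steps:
U = -1 (U = (1/5)*(-5) = -1)
W(X) = -6 + 5/X
d(t, E) = 7 (d(t, E) = -(-6 + 5/(-5)) = -(-6 + 5*(-1/5)) = -(-6 - 1) = -1*(-7) = 7)
d(-9, 10)**2 = 7**2 = 49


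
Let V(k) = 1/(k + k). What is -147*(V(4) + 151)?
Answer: -177723/8 ≈ -22215.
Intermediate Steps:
V(k) = 1/(2*k)
-147*(V(4) + 151) = -147*((1/2)/4 + 151) = -147*((1/2)*(1/4) + 151) = -147*(1/8 + 151) = -147*1209/8 = -177723/8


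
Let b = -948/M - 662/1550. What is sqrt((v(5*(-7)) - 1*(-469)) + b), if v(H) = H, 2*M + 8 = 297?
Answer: 19*sqrt(8212861)/2635 ≈ 20.664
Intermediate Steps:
M = 289/2 (M = -4 + (1/2)*297 = -4 + 297/2 = 289/2 ≈ 144.50)
b = -1565059/223975 (b = -948/289/2 - 662/1550 = -948*2/289 - 662*1/1550 = -1896/289 - 331/775 = -1565059/223975 ≈ -6.9876)
sqrt((v(5*(-7)) - 1*(-469)) + b) = sqrt((5*(-7) - 1*(-469)) - 1565059/223975) = sqrt((-35 + 469) - 1565059/223975) = sqrt(434 - 1565059/223975) = sqrt(95640091/223975) = 19*sqrt(8212861)/2635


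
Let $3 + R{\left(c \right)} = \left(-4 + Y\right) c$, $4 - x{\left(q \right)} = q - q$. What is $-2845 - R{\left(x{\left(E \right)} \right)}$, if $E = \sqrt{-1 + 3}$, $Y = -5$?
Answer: $-2806$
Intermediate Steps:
$E = \sqrt{2} \approx 1.4142$
$x{\left(q \right)} = 4$ ($x{\left(q \right)} = 4 - \left(q - q\right) = 4 - 0 = 4 + 0 = 4$)
$R{\left(c \right)} = -3 - 9 c$ ($R{\left(c \right)} = -3 + \left(-4 - 5\right) c = -3 - 9 c$)
$-2845 - R{\left(x{\left(E \right)} \right)} = -2845 - \left(-3 - 36\right) = -2845 - -39 = -2845 + 39 = -2806$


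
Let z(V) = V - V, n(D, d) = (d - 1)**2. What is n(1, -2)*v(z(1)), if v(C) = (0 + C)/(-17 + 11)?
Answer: 0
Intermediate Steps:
n(D, d) = (-1 + d)**2
z(V) = 0
v(C) = -C/6 (v(C) = C/(-6) = C*(-1/6) = -C/6)
n(1, -2)*v(z(1)) = (-1 - 2)**2*(-1/6*0) = (-3)**2*0 = 9*0 = 0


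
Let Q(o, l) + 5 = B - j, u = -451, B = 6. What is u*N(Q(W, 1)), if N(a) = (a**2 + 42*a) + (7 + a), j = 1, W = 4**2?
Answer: -3157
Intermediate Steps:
W = 16
Q(o, l) = 0 (Q(o, l) = -5 + (6 - 1*1) = -5 + (6 - 1) = -5 + 5 = 0)
N(a) = 7 + a**2 + 43*a
u*N(Q(W, 1)) = -451*(7 + 0**2 + 43*0) = -451*(7 + 0 + 0) = -451*7 = -3157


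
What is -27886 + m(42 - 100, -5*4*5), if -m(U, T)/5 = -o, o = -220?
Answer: -28986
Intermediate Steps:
m(U, T) = -1100 (m(U, T) = -(-5)*(-220) = -5*220 = -1100)
-27886 + m(42 - 100, -5*4*5) = -27886 - 1100 = -28986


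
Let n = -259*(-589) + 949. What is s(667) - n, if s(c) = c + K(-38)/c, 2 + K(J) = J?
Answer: -101939651/667 ≈ -1.5283e+5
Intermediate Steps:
n = 153500 (n = 152551 + 949 = 153500)
K(J) = -2 + J
s(c) = c - 40/c (s(c) = c + (-2 - 38)/c = c - 40/c)
s(667) - n = (667 - 40/667) - 1*153500 = (667 - 40*1/667) - 153500 = (667 - 40/667) - 153500 = 444849/667 - 153500 = -101939651/667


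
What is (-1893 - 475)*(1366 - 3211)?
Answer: 4368960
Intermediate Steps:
(-1893 - 475)*(1366 - 3211) = -2368*(-1845) = 4368960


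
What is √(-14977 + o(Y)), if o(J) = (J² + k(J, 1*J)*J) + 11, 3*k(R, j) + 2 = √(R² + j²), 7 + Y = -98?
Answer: 7*√(-79 - 75*√2) ≈ 95.227*I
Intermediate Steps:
Y = -105 (Y = -7 - 98 = -105)
k(R, j) = -⅔ + √(R² + j²)/3
o(J) = 11 + J² + J*(-⅔ + √2*√(J²)/3) (o(J) = (J² + (-⅔ + √(J² + (1*J)²)/3)*J) + 11 = (J² + (-⅔ + √(J² + J²)/3)*J) + 11 = (J² + (-⅔ + √(2*J²)/3)*J) + 11 = (J² + (-⅔ + (√2*√(J²))/3)*J) + 11 = (J² + (-⅔ + √2*√(J²)/3)*J) + 11 = (J² + J*(-⅔ + √2*√(J²)/3)) + 11 = 11 + J² + J*(-⅔ + √2*√(J²)/3))
√(-14977 + o(Y)) = √(-14977 + (11 + (-105)² + (⅓)*(-105)*(-2 + √2*√((-105)²)))) = √(-14977 + (11 + 11025 + (⅓)*(-105)*(-2 + √2*√11025))) = √(-14977 + (11 + 11025 + (⅓)*(-105)*(-2 + √2*105))) = √(-14977 + (11 + 11025 + (⅓)*(-105)*(-2 + 105*√2))) = √(-14977 + (11 + 11025 + (70 - 3675*√2))) = √(-14977 + (11106 - 3675*√2)) = √(-3871 - 3675*√2)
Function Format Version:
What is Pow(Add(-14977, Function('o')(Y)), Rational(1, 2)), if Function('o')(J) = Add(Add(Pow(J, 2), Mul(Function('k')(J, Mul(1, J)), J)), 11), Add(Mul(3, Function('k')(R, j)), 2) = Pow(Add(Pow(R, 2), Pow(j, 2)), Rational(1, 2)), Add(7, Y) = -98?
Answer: Mul(7, Pow(Add(-79, Mul(-75, Pow(2, Rational(1, 2)))), Rational(1, 2))) ≈ Mul(95.227, I)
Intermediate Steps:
Y = -105 (Y = Add(-7, -98) = -105)
Function('k')(R, j) = Add(Rational(-2, 3), Mul(Rational(1, 3), Pow(Add(Pow(R, 2), Pow(j, 2)), Rational(1, 2))))
Function('o')(J) = Add(11, Pow(J, 2), Mul(J, Add(Rational(-2, 3), Mul(Rational(1, 3), Pow(2, Rational(1, 2)), Pow(Pow(J, 2), Rational(1, 2)))))) (Function('o')(J) = Add(Add(Pow(J, 2), Mul(Add(Rational(-2, 3), Mul(Rational(1, 3), Pow(Add(Pow(J, 2), Pow(Mul(1, J), 2)), Rational(1, 2)))), J)), 11) = Add(Add(Pow(J, 2), Mul(Add(Rational(-2, 3), Mul(Rational(1, 3), Pow(Add(Pow(J, 2), Pow(J, 2)), Rational(1, 2)))), J)), 11) = Add(Add(Pow(J, 2), Mul(Add(Rational(-2, 3), Mul(Rational(1, 3), Pow(Mul(2, Pow(J, 2)), Rational(1, 2)))), J)), 11) = Add(Add(Pow(J, 2), Mul(Add(Rational(-2, 3), Mul(Rational(1, 3), Mul(Pow(2, Rational(1, 2)), Pow(Pow(J, 2), Rational(1, 2))))), J)), 11) = Add(Add(Pow(J, 2), Mul(Add(Rational(-2, 3), Mul(Rational(1, 3), Pow(2, Rational(1, 2)), Pow(Pow(J, 2), Rational(1, 2)))), J)), 11) = Add(Add(Pow(J, 2), Mul(J, Add(Rational(-2, 3), Mul(Rational(1, 3), Pow(2, Rational(1, 2)), Pow(Pow(J, 2), Rational(1, 2)))))), 11) = Add(11, Pow(J, 2), Mul(J, Add(Rational(-2, 3), Mul(Rational(1, 3), Pow(2, Rational(1, 2)), Pow(Pow(J, 2), Rational(1, 2)))))))
Pow(Add(-14977, Function('o')(Y)), Rational(1, 2)) = Pow(Add(-14977, Add(11, Pow(-105, 2), Mul(Rational(1, 3), -105, Add(-2, Mul(Pow(2, Rational(1, 2)), Pow(Pow(-105, 2), Rational(1, 2))))))), Rational(1, 2)) = Pow(Add(-14977, Add(11, 11025, Mul(Rational(1, 3), -105, Add(-2, Mul(Pow(2, Rational(1, 2)), Pow(11025, Rational(1, 2))))))), Rational(1, 2)) = Pow(Add(-14977, Add(11, 11025, Mul(Rational(1, 3), -105, Add(-2, Mul(Pow(2, Rational(1, 2)), 105))))), Rational(1, 2)) = Pow(Add(-14977, Add(11, 11025, Mul(Rational(1, 3), -105, Add(-2, Mul(105, Pow(2, Rational(1, 2))))))), Rational(1, 2)) = Pow(Add(-14977, Add(11, 11025, Add(70, Mul(-3675, Pow(2, Rational(1, 2)))))), Rational(1, 2)) = Pow(Add(-14977, Add(11106, Mul(-3675, Pow(2, Rational(1, 2))))), Rational(1, 2)) = Pow(Add(-3871, Mul(-3675, Pow(2, Rational(1, 2)))), Rational(1, 2))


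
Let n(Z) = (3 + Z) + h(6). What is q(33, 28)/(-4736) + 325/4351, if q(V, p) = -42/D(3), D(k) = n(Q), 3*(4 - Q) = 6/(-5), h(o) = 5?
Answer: 48172055/638796416 ≈ 0.075411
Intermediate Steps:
Q = 22/5 (Q = 4 - 2/(-5) = 4 - 2*(-1)/5 = 4 - ⅓*(-6/5) = 4 + ⅖ = 22/5 ≈ 4.4000)
n(Z) = 8 + Z (n(Z) = (3 + Z) + 5 = 8 + Z)
D(k) = 62/5 (D(k) = 8 + 22/5 = 62/5)
q(V, p) = -105/31 (q(V, p) = -42/62/5 = -42*5/62 = -105/31)
q(33, 28)/(-4736) + 325/4351 = -105/31/(-4736) + 325/4351 = -105/31*(-1/4736) + 325*(1/4351) = 105/146816 + 325/4351 = 48172055/638796416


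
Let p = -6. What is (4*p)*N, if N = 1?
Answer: -24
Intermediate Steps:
(4*p)*N = (4*(-6))*1 = -24*1 = -24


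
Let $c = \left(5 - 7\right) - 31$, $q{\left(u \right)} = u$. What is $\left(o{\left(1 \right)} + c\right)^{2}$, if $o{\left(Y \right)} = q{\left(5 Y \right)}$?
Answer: $784$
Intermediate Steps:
$o{\left(Y \right)} = 5 Y$
$c = -33$ ($c = -2 - 31 = -33$)
$\left(o{\left(1 \right)} + c\right)^{2} = \left(5 \cdot 1 - 33\right)^{2} = \left(5 - 33\right)^{2} = \left(-28\right)^{2} = 784$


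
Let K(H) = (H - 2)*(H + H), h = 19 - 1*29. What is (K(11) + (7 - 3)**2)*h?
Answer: -2140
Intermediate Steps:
h = -10 (h = 19 - 29 = -10)
K(H) = 2*H*(-2 + H) (K(H) = (-2 + H)*(2*H) = 2*H*(-2 + H))
(K(11) + (7 - 3)**2)*h = (2*11*(-2 + 11) + (7 - 3)**2)*(-10) = (2*11*9 + 4**2)*(-10) = (198 + 16)*(-10) = 214*(-10) = -2140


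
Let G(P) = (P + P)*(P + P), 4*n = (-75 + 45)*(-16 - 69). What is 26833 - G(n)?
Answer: -1598792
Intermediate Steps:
n = 1275/2 (n = ((-75 + 45)*(-16 - 69))/4 = (-30*(-85))/4 = (¼)*2550 = 1275/2 ≈ 637.50)
G(P) = 4*P² (G(P) = (2*P)*(2*P) = 4*P²)
26833 - G(n) = 26833 - 4*(1275/2)² = 26833 - 4*1625625/4 = 26833 - 1*1625625 = 26833 - 1625625 = -1598792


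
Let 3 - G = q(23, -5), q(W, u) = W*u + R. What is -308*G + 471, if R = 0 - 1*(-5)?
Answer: -34333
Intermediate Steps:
R = 5 (R = 0 + 5 = 5)
q(W, u) = 5 + W*u (q(W, u) = W*u + 5 = 5 + W*u)
G = 113 (G = 3 - (5 + 23*(-5)) = 3 - (5 - 115) = 3 - 1*(-110) = 3 + 110 = 113)
-308*G + 471 = -308*113 + 471 = -34804 + 471 = -34333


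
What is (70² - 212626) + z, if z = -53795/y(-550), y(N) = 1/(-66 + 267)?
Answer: -11020521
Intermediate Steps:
y(N) = 1/201
z = -10812795 (z = -53795/1/201 = -53795*201 = -10812795)
(70² - 212626) + z = (70² - 212626) - 10812795 = (4900 - 212626) - 10812795 = -207726 - 10812795 = -11020521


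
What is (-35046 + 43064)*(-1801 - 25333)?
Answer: -217560412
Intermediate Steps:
(-35046 + 43064)*(-1801 - 25333) = 8018*(-27134) = -217560412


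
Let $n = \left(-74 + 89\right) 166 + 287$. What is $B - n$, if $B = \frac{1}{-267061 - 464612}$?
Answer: $- \frac{2031855922}{731673} \approx -2777.0$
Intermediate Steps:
$n = 2777$ ($n = 15 \cdot 166 + 287 = 2490 + 287 = 2777$)
$B = - \frac{1}{731673}$ ($B = \frac{1}{-731673} = - \frac{1}{731673} \approx -1.3667 \cdot 10^{-6}$)
$B - n = - \frac{1}{731673} - 2777 = - \frac{2031855922}{731673}$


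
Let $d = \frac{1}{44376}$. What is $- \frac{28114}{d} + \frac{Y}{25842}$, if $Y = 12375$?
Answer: $- \frac{10746713242371}{8614} \approx -1.2476 \cdot 10^{9}$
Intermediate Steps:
$d = \frac{1}{44376} \approx 2.2535 \cdot 10^{-5}$
$- \frac{28114}{d} + \frac{Y}{25842} = - 28114 \frac{1}{\frac{1}{44376}} + \frac{12375}{25842} = \left(-28114\right) 44376 + 12375 \cdot \frac{1}{25842} = -1247586864 + \frac{4125}{8614} = - \frac{10746713242371}{8614}$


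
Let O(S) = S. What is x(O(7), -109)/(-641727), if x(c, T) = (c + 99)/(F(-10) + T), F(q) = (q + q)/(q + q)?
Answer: 53/34653258 ≈ 1.5294e-6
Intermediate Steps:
F(q) = 1 (F(q) = (2*q)/((2*q)) = (2*q)*(1/(2*q)) = 1)
x(c, T) = (99 + c)/(1 + T) (x(c, T) = (c + 99)/(1 + T) = (99 + c)/(1 + T))
x(O(7), -109)/(-641727) = ((99 + 7)/(1 - 109))/(-641727) = (106/(-108))*(-1/641727) = -1/108*106*(-1/641727) = -53/54*(-1/641727) = 53/34653258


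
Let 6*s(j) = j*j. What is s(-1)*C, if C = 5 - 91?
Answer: -43/3 ≈ -14.333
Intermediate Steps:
s(j) = j²/6 (s(j) = (j*j)/6 = j²/6)
C = -86
s(-1)*C = ((⅙)*(-1)²)*(-86) = ((⅙)*1)*(-86) = (⅙)*(-86) = -43/3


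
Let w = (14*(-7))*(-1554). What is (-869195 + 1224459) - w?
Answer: 202972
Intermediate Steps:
w = 152292 (w = -98*(-1554) = 152292)
(-869195 + 1224459) - w = (-869195 + 1224459) - 1*152292 = 355264 - 152292 = 202972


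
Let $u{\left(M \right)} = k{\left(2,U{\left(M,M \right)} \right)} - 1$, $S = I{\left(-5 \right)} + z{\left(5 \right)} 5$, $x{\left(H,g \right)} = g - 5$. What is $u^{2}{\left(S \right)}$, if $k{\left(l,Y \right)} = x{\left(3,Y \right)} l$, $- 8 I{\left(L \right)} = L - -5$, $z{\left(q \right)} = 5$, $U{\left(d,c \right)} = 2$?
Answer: $49$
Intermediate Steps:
$x{\left(H,g \right)} = -5 + g$
$I{\left(L \right)} = - \frac{5}{8} - \frac{L}{8}$ ($I{\left(L \right)} = - \frac{L - -5}{8} = - \frac{L + 5}{8} = - \frac{5 + L}{8} = - \frac{5}{8} - \frac{L}{8}$)
$k{\left(l,Y \right)} = l \left(-5 + Y\right)$ ($k{\left(l,Y \right)} = \left(-5 + Y\right) l = l \left(-5 + Y\right)$)
$S = 25$ ($S = \left(- \frac{5}{8} - - \frac{5}{8}\right) + 5 \cdot 5 = \left(- \frac{5}{8} + \frac{5}{8}\right) + 25 = 0 + 25 = 25$)
$u{\left(M \right)} = -7$ ($u{\left(M \right)} = 2 \left(-5 + 2\right) - 1 = 2 \left(-3\right) - 1 = -6 - 1 = -7$)
$u^{2}{\left(S \right)} = \left(-7\right)^{2} = 49$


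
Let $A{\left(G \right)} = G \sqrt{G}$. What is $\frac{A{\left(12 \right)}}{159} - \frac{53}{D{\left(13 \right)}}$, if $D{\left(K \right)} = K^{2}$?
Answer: $- \frac{53}{169} + \frac{8 \sqrt{3}}{53} \approx -0.052168$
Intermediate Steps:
$A{\left(G \right)} = G^{\frac{3}{2}}$
$\frac{A{\left(12 \right)}}{159} - \frac{53}{D{\left(13 \right)}} = \frac{12^{\frac{3}{2}}}{159} - \frac{53}{13^{2}} = 24 \sqrt{3} \cdot \frac{1}{159} - \frac{53}{169} = \frac{8 \sqrt{3}}{53} - \frac{53}{169} = - \frac{53}{169} + \frac{8 \sqrt{3}}{53}$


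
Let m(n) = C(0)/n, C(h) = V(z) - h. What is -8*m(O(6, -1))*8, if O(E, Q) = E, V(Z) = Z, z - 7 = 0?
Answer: -224/3 ≈ -74.667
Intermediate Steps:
z = 7 (z = 7 + 0 = 7)
C(h) = 7 - h
m(n) = 7/n (m(n) = (7 - 1*0)/n = (7 + 0)/n = 7/n)
-8*m(O(6, -1))*8 = -56/6*8 = -8*7/6*8 = -28/3*8 = -224/3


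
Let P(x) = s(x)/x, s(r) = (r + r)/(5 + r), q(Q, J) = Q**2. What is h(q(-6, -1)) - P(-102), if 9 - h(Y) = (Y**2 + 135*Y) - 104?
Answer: -586169/97 ≈ -6043.0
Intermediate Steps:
s(r) = 2*r/(5 + r) (s(r) = (2*r)/(5 + r) = 2*r/(5 + r))
h(Y) = 113 - Y**2 - 135*Y (h(Y) = 9 - ((Y**2 + 135*Y) - 104) = 9 - (-104 + Y**2 + 135*Y) = 9 + (104 - Y**2 - 135*Y) = 113 - Y**2 - 135*Y)
P(x) = 2/(5 + x) (P(x) = (2*x/(5 + x))/x = 2/(5 + x))
h(q(-6, -1)) - P(-102) = (113 - ((-6)**2)**2 - 135*(-6)**2) - 2/(5 - 102) = (113 - 1*36**2 - 135*36) - 2/(-97) = (113 - 1*1296 - 4860) - 2*(-1)/97 = (113 - 1296 - 4860) - 1*(-2/97) = -6043 + 2/97 = -586169/97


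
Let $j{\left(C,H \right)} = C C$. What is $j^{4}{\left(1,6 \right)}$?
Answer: $1$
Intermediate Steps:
$j{\left(C,H \right)} = C^{2}$
$j^{4}{\left(1,6 \right)} = \left(1^{2}\right)^{4} = 1^{4} = 1$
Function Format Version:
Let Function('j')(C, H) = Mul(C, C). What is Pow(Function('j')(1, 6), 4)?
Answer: 1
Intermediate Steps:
Function('j')(C, H) = Pow(C, 2)
Pow(Function('j')(1, 6), 4) = Pow(Pow(1, 2), 4) = Pow(1, 4) = 1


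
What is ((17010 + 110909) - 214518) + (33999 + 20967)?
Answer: -31633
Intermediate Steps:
((17010 + 110909) - 214518) + (33999 + 20967) = (127919 - 214518) + 54966 = -86599 + 54966 = -31633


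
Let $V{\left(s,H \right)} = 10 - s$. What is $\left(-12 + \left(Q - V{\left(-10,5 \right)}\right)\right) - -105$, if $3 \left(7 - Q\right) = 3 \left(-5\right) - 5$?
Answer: $\frac{260}{3} \approx 86.667$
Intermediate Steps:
$Q = \frac{41}{3}$ ($Q = 7 - \frac{3 \left(-5\right) - 5}{3} = 7 - \frac{-15 - 5}{3} = 7 - - \frac{20}{3} = 7 + \frac{20}{3} = \frac{41}{3} \approx 13.667$)
$\left(-12 + \left(Q - V{\left(-10,5 \right)}\right)\right) - -105 = \left(-12 + \left(\frac{41}{3} - \left(10 - -10\right)\right)\right) - -105 = \left(-12 + \left(\frac{41}{3} - \left(10 + 10\right)\right)\right) + 105 = \left(-12 + \left(\frac{41}{3} - 20\right)\right) + 105 = \left(-12 - \frac{19}{3}\right) + 105 = - \frac{55}{3} + 105 = \frac{260}{3}$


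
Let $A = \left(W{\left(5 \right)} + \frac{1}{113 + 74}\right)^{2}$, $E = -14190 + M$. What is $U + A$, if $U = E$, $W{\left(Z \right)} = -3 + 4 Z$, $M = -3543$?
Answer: $- \frac{609992877}{34969} \approx -17444.0$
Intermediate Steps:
$E = -17733$ ($E = -14190 - 3543 = -17733$)
$U = -17733$
$A = \frac{10112400}{34969}$ ($A = \left(\left(-3 + 4 \cdot 5\right) + \frac{1}{113 + 74}\right)^{2} = \left(\left(-3 + 20\right) + \frac{1}{187}\right)^{2} = \left(17 + \frac{1}{187}\right)^{2} = \left(\frac{3180}{187}\right)^{2} = \frac{10112400}{34969} \approx 289.18$)
$U + A = -17733 + \frac{10112400}{34969} = - \frac{609992877}{34969}$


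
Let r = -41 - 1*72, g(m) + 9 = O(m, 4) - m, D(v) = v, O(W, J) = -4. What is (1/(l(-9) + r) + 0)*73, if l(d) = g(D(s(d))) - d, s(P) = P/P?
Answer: -73/118 ≈ -0.61864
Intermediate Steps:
s(P) = 1
g(m) = -13 - m (g(m) = -9 + (-4 - m) = -13 - m)
l(d) = -14 - d (l(d) = (-13 - 1*1) - d = (-13 - 1) - d = -14 - d)
r = -113 (r = -41 - 72 = -113)
(1/(l(-9) + r) + 0)*73 = (1/((-14 - 1*(-9)) - 113) + 0)*73 = (1/((-14 + 9) - 113) + 0)*73 = (1/(-5 - 113) + 0)*73 = (1/(-118) + 0)*73 = (-1/118 + 0)*73 = -1/118*73 = -73/118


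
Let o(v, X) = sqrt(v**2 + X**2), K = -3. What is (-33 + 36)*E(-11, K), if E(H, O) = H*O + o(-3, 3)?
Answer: 99 + 9*sqrt(2) ≈ 111.73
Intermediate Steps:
o(v, X) = sqrt(X**2 + v**2)
E(H, O) = 3*sqrt(2) + H*O (E(H, O) = H*O + sqrt(3**2 + (-3)**2) = H*O + sqrt(9 + 9) = H*O + sqrt(18) = H*O + 3*sqrt(2) = 3*sqrt(2) + H*O)
(-33 + 36)*E(-11, K) = (-33 + 36)*(3*sqrt(2) - 11*(-3)) = 3*(3*sqrt(2) + 33) = 3*(33 + 3*sqrt(2)) = 99 + 9*sqrt(2)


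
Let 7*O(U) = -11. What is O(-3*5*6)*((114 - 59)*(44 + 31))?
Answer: -45375/7 ≈ -6482.1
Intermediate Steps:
O(U) = -11/7 (O(U) = (1/7)*(-11) = -11/7)
O(-3*5*6)*((114 - 59)*(44 + 31)) = -11*(114 - 59)*(44 + 31)/7 = -605*75/7 = -11/7*4125 = -45375/7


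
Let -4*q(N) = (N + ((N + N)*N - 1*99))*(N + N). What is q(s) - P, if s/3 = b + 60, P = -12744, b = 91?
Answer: -93027114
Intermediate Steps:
s = 453 (s = 3*(91 + 60) = 3*151 = 453)
q(N) = -N*(-99 + N + 2*N²)/2 (q(N) = -(N + ((N + N)*N - 1*99))*(N + N)/4 = -(N + ((2*N)*N - 99))*2*N/4 = -(N + (2*N² - 99))*2*N/4 = -(N + (-99 + 2*N²))*2*N/4 = -(-99 + N + 2*N²)*2*N/4 = -N*(-99 + N + 2*N²)/2)
q(s) - P = (½)*453*(99 - 1*453 - 2*453²) - 1*(-12744) = (½)*453*(99 - 453 - 2*205209) + 12744 = (½)*453*(99 - 453 - 410418) + 12744 = (½)*453*(-410772) + 12744 = -93039858 + 12744 = -93027114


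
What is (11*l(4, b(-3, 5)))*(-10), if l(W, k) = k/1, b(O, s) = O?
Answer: 330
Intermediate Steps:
l(W, k) = k (l(W, k) = k*1 = k)
(11*l(4, b(-3, 5)))*(-10) = (11*(-3))*(-10) = -33*(-10) = 330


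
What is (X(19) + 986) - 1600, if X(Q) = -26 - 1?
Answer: -641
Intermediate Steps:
X(Q) = -27
(X(19) + 986) - 1600 = (-27 + 986) - 1600 = 959 - 1600 = -641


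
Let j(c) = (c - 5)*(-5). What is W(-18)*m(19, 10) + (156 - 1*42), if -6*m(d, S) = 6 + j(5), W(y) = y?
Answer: 132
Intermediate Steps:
j(c) = 25 - 5*c (j(c) = (-5 + c)*(-5) = 25 - 5*c)
m(d, S) = -1 (m(d, S) = -(6 + (25 - 5*5))/6 = -(6 + (25 - 25))/6 = -(6 + 0)/6 = -1/6*6 = -1)
W(-18)*m(19, 10) + (156 - 1*42) = -18*(-1) + (156 - 1*42) = 18 + (156 - 42) = 18 + 114 = 132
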